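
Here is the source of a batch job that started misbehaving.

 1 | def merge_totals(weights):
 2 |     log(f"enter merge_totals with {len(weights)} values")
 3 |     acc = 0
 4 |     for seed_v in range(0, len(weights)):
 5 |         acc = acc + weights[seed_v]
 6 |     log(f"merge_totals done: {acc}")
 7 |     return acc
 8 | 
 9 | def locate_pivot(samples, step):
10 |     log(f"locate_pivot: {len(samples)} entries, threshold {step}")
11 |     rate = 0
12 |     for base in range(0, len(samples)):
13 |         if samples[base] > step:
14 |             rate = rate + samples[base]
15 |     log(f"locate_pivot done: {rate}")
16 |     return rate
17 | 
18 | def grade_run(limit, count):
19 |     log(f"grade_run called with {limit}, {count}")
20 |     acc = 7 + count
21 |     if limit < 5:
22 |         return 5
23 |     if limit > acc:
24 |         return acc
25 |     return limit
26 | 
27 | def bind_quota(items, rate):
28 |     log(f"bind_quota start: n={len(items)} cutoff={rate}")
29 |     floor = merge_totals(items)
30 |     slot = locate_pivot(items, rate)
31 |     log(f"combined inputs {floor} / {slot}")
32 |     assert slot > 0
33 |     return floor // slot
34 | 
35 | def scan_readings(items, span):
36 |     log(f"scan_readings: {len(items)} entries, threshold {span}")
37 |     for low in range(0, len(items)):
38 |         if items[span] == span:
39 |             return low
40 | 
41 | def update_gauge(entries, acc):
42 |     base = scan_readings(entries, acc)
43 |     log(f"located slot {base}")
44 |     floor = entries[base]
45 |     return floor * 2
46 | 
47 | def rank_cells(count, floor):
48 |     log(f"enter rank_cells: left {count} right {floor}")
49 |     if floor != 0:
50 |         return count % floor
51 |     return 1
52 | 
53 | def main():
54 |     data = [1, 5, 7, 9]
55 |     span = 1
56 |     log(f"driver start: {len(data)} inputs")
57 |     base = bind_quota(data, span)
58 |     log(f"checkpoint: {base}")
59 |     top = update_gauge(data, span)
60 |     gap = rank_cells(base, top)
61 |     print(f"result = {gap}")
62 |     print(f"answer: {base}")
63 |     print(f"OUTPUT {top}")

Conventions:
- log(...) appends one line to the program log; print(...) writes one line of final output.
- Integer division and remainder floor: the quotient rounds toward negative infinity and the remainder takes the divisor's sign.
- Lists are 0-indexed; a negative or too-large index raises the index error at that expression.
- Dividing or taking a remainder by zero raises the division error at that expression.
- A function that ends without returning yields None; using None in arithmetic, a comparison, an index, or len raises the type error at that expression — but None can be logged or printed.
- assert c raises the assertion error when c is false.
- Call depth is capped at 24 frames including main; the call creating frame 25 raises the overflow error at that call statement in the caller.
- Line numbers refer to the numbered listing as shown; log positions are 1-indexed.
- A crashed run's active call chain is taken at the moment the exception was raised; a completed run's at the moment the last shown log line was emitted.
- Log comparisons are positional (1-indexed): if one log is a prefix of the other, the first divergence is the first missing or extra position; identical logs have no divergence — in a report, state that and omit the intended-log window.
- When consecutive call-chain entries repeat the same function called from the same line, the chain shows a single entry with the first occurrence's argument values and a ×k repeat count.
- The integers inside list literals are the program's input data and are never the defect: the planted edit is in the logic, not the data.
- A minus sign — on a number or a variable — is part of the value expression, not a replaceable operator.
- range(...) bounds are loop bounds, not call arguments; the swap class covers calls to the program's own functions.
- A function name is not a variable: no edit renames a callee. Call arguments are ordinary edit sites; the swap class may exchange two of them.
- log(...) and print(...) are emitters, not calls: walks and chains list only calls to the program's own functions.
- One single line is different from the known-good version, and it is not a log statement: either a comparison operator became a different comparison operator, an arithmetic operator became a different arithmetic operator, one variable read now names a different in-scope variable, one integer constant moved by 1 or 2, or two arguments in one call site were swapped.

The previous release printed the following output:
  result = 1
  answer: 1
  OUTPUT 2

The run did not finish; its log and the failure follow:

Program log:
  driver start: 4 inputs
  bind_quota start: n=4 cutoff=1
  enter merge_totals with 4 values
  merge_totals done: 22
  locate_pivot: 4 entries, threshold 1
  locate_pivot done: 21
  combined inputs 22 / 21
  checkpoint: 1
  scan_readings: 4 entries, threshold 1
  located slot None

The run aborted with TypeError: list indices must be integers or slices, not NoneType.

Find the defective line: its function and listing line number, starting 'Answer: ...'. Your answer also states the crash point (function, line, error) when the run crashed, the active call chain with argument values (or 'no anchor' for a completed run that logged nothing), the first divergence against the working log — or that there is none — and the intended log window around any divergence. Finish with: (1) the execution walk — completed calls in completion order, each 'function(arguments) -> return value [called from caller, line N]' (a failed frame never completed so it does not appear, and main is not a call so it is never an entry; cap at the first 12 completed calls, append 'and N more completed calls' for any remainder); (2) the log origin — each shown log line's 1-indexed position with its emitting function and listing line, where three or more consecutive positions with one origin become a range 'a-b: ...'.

Answer: the defect is in scan_readings at line 38.
Key observation: At log position 10 the runs split — shown 'located slot None', but the working version logs 'located slot 0'.
Crash: update_gauge, line 44, TypeError.
Call chain: main -> update_gauge([1, 5, 7, 9], 1) (called at line 59).
First divergence: at position 10 the run shows 'located slot None' where the working version logs 'located slot 0'.
Intended log window:
  8: checkpoint: 1
  9: scan_readings: 4 entries, threshold 1
  10: located slot 0
  11: enter rank_cells: left 1 right 2
Execution walk:
  merge_totals([1, 5, 7, 9]) -> 22  [called from bind_quota, line 29]
  locate_pivot([1, 5, 7, 9], 1) -> 21  [called from bind_quota, line 30]
  bind_quota([1, 5, 7, 9], 1) -> 1  [called from main, line 57]
  scan_readings([1, 5, 7, 9], 1) -> None  [called from update_gauge, line 42]
Log origin:
  1: logged in main at line 56
  2: logged in bind_quota at line 28
  3: logged in merge_totals at line 2
  4: logged in merge_totals at line 6
  5: logged in locate_pivot at line 10
  6: logged in locate_pivot at line 15
  7: logged in bind_quota at line 31
  8: logged in main at line 58
  9: logged in scan_readings at line 36
  10: logged in update_gauge at line 43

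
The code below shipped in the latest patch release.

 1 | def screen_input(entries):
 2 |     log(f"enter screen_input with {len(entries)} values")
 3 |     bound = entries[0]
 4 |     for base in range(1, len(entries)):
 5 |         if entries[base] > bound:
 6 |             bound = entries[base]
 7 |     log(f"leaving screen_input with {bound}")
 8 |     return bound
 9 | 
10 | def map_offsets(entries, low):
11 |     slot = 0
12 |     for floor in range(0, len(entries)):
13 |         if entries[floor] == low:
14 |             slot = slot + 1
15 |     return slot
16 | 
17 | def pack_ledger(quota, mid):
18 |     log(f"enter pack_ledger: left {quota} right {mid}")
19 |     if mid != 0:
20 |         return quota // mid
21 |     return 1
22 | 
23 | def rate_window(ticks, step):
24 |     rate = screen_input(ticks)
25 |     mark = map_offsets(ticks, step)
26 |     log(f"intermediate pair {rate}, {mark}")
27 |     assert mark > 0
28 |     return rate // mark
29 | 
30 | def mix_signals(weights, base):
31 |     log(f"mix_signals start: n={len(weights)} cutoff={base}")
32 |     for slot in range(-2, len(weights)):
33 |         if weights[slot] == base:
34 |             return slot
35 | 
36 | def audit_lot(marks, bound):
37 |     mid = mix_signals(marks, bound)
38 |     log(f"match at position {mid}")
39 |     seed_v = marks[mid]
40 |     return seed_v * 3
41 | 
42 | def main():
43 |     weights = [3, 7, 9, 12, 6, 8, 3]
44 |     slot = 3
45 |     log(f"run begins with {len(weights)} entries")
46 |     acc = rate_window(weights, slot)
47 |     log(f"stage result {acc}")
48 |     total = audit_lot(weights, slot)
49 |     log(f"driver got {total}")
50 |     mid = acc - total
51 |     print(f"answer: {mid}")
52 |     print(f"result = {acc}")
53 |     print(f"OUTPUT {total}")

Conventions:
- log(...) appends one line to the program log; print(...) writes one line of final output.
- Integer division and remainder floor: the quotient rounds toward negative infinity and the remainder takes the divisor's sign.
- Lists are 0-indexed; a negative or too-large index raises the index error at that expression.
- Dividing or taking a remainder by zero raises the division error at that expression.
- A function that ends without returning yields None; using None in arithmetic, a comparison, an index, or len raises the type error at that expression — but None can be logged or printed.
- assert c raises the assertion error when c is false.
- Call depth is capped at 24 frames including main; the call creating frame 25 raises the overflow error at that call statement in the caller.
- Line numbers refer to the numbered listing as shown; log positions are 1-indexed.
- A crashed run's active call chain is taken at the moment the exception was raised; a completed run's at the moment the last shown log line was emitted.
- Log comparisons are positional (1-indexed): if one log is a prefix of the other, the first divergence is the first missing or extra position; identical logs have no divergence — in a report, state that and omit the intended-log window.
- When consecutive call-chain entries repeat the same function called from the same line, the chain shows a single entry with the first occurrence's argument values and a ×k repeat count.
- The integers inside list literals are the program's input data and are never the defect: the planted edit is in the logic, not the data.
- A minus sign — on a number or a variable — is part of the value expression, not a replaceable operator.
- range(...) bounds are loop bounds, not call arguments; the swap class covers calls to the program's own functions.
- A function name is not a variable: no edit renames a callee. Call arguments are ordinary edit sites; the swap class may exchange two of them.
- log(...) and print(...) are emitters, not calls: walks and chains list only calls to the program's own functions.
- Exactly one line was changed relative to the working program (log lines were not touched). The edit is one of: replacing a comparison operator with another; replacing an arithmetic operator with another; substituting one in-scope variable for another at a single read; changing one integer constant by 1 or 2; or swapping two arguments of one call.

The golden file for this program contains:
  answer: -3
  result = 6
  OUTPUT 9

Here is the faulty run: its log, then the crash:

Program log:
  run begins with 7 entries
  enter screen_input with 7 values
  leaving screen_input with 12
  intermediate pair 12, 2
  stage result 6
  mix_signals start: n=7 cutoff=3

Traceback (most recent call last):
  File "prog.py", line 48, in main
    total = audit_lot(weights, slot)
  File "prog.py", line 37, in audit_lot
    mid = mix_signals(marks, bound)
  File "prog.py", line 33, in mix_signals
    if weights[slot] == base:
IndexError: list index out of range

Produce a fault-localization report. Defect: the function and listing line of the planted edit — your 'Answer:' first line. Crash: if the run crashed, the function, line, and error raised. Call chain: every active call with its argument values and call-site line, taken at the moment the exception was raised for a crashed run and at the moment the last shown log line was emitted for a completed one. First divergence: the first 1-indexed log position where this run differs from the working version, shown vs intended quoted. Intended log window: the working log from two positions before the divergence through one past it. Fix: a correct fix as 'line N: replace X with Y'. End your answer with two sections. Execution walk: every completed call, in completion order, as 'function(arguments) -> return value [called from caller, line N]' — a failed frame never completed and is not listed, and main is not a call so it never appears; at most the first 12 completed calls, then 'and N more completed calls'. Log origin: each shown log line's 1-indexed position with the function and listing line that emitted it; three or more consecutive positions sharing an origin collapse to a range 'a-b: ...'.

Answer: the defect is in mix_signals at line 32.
Key observation: Only 6 log lines were emitted before the run died; the intended continuation was 'match at position 0'.
Crash: mix_signals, line 33, IndexError.
Call chain: main -> audit_lot([3, 7, 9, 12, 6, 8, 3], 3) (called at line 48) -> mix_signals([3, 7, 9, 12, 6, 8, 3], 3) (called at line 37).
First divergence: position 7; the shown log stops at 6 lines while the working version next logs 'match at position 0'.
Intended log window:
  5: stage result 6
  6: mix_signals start: n=7 cutoff=3
  7: match at position 0
  8: driver got 9
Execution walk:
  screen_input([3, 7, 9, 12, 6, 8, 3]) -> 12  [called from rate_window, line 24]
  map_offsets([3, 7, 9, 12, 6, 8, 3], 3) -> 2  [called from rate_window, line 25]
  rate_window([3, 7, 9, 12, 6, 8, 3], 3) -> 6  [called from main, line 46]
Origin of each log line:
  1: logged in main at line 45
  2: logged in screen_input at line 2
  3: logged in screen_input at line 7
  4: logged in rate_window at line 26
  5: logged in main at line 47
  6: logged in mix_signals at line 31
A correct fix: line 32: replace `-2` with `0`.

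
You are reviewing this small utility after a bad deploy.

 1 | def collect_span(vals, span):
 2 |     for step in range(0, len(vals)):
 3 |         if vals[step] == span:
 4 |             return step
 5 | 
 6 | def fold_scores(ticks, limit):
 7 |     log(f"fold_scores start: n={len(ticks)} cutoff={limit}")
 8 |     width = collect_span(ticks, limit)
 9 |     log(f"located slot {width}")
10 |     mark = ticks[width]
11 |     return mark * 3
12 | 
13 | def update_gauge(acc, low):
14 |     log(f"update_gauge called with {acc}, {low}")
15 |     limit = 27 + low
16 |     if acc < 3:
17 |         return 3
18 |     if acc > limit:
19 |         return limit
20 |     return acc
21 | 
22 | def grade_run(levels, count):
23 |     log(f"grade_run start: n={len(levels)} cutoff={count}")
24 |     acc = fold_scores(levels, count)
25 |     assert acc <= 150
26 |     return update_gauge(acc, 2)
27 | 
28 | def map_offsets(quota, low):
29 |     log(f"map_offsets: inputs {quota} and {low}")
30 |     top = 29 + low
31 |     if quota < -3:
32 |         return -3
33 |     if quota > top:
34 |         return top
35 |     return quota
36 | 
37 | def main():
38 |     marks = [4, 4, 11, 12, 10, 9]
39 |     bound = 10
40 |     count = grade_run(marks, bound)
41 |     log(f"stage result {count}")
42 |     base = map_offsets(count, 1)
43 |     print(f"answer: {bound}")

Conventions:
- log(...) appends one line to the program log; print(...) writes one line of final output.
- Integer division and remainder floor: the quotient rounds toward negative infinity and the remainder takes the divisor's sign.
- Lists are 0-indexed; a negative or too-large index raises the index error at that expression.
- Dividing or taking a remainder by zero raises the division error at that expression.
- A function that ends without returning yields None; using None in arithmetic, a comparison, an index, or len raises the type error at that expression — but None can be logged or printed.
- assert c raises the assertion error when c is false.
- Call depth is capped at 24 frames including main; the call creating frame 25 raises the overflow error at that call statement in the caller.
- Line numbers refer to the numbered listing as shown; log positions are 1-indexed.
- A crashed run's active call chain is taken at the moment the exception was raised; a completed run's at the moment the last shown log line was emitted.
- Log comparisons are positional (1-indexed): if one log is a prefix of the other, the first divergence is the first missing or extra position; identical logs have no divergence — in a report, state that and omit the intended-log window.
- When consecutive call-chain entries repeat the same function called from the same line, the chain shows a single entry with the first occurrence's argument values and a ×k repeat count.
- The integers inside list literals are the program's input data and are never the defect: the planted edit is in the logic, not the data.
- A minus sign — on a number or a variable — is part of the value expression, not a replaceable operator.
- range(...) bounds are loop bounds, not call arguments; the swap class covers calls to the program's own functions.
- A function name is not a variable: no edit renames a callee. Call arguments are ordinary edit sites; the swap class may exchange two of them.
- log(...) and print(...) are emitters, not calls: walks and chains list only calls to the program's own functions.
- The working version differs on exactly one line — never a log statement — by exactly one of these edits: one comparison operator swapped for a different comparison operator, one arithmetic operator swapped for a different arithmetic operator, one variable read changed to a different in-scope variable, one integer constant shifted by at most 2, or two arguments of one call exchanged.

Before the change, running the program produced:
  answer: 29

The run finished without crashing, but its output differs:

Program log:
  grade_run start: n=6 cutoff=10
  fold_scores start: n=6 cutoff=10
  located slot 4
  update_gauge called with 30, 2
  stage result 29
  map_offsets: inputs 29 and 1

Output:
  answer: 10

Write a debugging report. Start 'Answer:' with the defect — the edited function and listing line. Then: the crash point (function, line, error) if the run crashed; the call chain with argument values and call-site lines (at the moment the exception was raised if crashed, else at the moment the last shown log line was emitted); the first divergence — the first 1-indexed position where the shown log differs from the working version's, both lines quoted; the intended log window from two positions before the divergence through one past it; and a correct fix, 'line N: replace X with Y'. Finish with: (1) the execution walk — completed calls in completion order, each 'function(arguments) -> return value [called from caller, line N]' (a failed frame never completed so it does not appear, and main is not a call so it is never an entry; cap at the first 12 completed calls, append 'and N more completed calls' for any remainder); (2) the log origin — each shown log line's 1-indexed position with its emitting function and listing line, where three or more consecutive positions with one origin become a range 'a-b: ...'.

Answer: the defect is in main at line 43.
Key fact: The logs agree in full; only the final output differs.
Call chain: main -> map_offsets(29, 1) (called at line 42).
First divergence: none; the two logs match at every position.
Execution walk:
  collect_span([4, 4, 11, 12, 10, 9], 10) -> 4  [called from fold_scores, line 8]
  fold_scores([4, 4, 11, 12, 10, 9], 10) -> 30  [called from grade_run, line 24]
  update_gauge(30, 2) -> 29  [called from grade_run, line 26]
  grade_run([4, 4, 11, 12, 10, 9], 10) -> 29  [called from main, line 40]
  map_offsets(29, 1) -> 29  [called from main, line 42]
Log origins:
  1: from grade_run, line 23
  2: from fold_scores, line 7
  3: from fold_scores, line 9
  4: from update_gauge, line 14
  5: from main, line 41
  6: from map_offsets, line 29
A correct fix: line 43: replace `bound` with `base`.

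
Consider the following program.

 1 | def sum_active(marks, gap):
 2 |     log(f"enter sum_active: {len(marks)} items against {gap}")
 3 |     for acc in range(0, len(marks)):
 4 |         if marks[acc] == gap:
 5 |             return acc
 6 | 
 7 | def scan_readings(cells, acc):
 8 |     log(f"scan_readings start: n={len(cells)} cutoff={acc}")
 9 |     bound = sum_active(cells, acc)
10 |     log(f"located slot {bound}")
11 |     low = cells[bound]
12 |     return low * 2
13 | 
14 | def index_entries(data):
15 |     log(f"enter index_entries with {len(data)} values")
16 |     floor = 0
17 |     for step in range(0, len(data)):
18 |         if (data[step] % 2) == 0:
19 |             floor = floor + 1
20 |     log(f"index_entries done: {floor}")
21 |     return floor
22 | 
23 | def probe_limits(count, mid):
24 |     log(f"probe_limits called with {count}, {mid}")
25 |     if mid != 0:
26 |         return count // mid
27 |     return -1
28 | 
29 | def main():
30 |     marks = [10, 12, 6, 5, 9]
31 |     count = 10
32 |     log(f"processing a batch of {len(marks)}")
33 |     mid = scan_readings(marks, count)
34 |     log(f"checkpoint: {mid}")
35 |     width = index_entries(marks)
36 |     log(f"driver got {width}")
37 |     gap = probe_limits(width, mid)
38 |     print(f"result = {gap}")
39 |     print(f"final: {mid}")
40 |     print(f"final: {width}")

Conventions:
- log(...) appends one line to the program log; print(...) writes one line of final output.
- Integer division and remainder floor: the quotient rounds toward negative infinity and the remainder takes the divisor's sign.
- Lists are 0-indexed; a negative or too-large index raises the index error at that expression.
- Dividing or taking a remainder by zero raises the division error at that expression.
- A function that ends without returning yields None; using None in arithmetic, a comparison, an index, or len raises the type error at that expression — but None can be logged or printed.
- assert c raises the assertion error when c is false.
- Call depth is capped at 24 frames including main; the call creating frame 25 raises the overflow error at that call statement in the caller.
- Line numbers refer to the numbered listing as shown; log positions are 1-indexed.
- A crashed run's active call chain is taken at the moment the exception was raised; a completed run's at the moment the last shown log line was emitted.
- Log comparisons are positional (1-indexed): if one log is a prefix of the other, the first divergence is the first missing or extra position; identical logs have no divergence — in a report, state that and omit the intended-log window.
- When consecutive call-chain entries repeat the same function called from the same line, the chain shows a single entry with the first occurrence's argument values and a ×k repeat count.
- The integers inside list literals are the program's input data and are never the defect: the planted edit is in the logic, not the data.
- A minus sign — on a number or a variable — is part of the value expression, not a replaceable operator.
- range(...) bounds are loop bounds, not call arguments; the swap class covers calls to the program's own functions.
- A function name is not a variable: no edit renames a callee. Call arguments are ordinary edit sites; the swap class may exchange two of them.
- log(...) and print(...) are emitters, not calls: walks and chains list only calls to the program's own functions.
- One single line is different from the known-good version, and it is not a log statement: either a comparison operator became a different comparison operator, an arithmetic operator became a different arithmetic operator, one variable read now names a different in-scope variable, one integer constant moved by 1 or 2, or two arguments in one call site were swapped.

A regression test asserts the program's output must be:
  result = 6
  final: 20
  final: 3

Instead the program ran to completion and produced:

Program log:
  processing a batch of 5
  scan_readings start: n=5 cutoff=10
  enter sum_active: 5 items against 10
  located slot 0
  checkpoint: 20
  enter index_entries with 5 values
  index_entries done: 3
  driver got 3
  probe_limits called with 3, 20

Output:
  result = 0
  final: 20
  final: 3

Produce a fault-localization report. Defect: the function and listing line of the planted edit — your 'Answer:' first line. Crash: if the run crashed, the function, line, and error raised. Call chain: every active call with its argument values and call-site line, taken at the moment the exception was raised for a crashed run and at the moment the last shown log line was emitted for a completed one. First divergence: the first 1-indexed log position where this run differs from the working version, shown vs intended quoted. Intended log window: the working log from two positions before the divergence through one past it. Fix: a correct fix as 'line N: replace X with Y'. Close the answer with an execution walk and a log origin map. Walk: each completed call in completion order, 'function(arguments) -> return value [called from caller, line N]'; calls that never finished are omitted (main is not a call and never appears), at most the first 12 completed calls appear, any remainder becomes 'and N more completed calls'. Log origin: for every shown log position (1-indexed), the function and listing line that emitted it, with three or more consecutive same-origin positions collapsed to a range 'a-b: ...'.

Answer: the defect is in main at line 37.
Core observation: At log position 9 the runs split — shown 'probe_limits called with 3, 20', but the working version logs 'probe_limits called with 20, 3'.
Call chain: main -> probe_limits(3, 20) (called at line 37).
First divergence: position 9 — shown 'probe_limits called with 3, 20', intended 'probe_limits called with 20, 3'.
Intended log window:
  7: index_entries done: 3
  8: driver got 3
  9: probe_limits called with 20, 3
Execution walk:
  sum_active([10, 12, 6, 5, 9], 10) -> 0  [called from scan_readings, line 9]
  scan_readings([10, 12, 6, 5, 9], 10) -> 20  [called from main, line 33]
  index_entries([10, 12, 6, 5, 9]) -> 3  [called from main, line 35]
  probe_limits(3, 20) -> 0  [called from main, line 37]
Log origins:
  1: logged in main at line 32
  2: logged in scan_readings at line 8
  3: logged in sum_active at line 2
  4: logged in scan_readings at line 10
  5: logged in main at line 34
  6: logged in index_entries at line 15
  7: logged in index_entries at line 20
  8: logged in main at line 36
  9: logged in probe_limits at line 24
A correct fix: line 37: replace `probe_limits(width, mid)` with `probe_limits(mid, width)`.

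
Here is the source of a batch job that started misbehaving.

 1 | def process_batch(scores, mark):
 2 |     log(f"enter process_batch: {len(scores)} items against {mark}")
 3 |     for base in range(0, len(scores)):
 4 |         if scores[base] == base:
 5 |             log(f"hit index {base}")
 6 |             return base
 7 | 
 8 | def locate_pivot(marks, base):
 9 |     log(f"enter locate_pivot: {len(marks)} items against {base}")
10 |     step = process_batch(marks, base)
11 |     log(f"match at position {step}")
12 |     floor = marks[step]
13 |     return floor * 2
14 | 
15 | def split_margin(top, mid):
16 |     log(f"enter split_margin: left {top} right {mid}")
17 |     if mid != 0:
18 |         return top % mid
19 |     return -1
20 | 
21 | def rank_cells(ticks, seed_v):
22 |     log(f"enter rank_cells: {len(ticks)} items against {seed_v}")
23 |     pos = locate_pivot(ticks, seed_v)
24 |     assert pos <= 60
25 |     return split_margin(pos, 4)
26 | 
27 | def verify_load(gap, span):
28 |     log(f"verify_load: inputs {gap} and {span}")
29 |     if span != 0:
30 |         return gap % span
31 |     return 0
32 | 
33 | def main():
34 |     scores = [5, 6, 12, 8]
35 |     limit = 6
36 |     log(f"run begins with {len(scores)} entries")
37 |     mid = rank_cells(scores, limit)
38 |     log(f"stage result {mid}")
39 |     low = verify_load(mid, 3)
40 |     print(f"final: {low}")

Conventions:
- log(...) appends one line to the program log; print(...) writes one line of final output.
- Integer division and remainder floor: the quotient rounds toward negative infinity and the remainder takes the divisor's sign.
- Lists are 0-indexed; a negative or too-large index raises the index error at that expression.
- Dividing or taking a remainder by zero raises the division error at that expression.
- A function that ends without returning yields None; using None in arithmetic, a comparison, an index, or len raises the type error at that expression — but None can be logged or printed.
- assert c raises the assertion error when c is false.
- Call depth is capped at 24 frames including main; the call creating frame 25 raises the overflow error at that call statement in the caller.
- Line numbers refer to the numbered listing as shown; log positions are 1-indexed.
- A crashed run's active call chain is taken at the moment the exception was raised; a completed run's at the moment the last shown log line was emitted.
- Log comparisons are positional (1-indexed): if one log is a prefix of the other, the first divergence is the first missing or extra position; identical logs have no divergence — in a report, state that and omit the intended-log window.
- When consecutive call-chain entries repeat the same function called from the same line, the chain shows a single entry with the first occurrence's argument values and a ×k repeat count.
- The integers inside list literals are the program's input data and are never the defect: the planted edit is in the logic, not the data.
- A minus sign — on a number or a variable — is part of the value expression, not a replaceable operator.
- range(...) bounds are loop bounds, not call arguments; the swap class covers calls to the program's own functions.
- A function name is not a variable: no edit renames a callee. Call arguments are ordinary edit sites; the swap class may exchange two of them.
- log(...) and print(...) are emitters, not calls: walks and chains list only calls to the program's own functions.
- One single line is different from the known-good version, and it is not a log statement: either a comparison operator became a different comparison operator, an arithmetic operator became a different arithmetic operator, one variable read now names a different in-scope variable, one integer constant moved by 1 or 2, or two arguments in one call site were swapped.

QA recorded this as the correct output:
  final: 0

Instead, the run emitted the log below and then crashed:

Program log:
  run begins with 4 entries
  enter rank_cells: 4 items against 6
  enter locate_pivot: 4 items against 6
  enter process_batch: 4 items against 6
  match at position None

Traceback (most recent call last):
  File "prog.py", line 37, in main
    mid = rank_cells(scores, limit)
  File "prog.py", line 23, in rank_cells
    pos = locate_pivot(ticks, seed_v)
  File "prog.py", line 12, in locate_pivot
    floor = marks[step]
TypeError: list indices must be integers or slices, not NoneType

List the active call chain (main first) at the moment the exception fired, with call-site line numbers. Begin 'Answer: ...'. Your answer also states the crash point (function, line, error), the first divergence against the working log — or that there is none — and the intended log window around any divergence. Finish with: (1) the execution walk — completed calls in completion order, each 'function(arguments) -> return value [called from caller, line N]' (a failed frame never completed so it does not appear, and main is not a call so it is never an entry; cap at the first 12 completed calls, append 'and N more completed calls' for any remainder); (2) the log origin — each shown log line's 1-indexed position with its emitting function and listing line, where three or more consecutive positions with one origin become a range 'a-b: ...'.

Answer: main -> rank_cells (called at line 37) -> locate_pivot (called at line 23).
Core observation: The log first diverges at position 5: the faulty run prints 'match at position None' where the working version prints 'hit index 1'.
Crash: locate_pivot, line 12, TypeError.
First divergence: position 5 — the shown line 'match at position None' should read 'hit index 1'.
Intended log window:
  3: enter locate_pivot: 4 items against 6
  4: enter process_batch: 4 items against 6
  5: hit index 1
  6: match at position 1
Execution walk:
  process_batch([5, 6, 12, 8], 6) -> None  [called from locate_pivot, line 10]
Log line origins:
  1 — main, line 36
  2 — rank_cells, line 22
  3 — locate_pivot, line 9
  4 — process_batch, line 2
  5 — locate_pivot, line 11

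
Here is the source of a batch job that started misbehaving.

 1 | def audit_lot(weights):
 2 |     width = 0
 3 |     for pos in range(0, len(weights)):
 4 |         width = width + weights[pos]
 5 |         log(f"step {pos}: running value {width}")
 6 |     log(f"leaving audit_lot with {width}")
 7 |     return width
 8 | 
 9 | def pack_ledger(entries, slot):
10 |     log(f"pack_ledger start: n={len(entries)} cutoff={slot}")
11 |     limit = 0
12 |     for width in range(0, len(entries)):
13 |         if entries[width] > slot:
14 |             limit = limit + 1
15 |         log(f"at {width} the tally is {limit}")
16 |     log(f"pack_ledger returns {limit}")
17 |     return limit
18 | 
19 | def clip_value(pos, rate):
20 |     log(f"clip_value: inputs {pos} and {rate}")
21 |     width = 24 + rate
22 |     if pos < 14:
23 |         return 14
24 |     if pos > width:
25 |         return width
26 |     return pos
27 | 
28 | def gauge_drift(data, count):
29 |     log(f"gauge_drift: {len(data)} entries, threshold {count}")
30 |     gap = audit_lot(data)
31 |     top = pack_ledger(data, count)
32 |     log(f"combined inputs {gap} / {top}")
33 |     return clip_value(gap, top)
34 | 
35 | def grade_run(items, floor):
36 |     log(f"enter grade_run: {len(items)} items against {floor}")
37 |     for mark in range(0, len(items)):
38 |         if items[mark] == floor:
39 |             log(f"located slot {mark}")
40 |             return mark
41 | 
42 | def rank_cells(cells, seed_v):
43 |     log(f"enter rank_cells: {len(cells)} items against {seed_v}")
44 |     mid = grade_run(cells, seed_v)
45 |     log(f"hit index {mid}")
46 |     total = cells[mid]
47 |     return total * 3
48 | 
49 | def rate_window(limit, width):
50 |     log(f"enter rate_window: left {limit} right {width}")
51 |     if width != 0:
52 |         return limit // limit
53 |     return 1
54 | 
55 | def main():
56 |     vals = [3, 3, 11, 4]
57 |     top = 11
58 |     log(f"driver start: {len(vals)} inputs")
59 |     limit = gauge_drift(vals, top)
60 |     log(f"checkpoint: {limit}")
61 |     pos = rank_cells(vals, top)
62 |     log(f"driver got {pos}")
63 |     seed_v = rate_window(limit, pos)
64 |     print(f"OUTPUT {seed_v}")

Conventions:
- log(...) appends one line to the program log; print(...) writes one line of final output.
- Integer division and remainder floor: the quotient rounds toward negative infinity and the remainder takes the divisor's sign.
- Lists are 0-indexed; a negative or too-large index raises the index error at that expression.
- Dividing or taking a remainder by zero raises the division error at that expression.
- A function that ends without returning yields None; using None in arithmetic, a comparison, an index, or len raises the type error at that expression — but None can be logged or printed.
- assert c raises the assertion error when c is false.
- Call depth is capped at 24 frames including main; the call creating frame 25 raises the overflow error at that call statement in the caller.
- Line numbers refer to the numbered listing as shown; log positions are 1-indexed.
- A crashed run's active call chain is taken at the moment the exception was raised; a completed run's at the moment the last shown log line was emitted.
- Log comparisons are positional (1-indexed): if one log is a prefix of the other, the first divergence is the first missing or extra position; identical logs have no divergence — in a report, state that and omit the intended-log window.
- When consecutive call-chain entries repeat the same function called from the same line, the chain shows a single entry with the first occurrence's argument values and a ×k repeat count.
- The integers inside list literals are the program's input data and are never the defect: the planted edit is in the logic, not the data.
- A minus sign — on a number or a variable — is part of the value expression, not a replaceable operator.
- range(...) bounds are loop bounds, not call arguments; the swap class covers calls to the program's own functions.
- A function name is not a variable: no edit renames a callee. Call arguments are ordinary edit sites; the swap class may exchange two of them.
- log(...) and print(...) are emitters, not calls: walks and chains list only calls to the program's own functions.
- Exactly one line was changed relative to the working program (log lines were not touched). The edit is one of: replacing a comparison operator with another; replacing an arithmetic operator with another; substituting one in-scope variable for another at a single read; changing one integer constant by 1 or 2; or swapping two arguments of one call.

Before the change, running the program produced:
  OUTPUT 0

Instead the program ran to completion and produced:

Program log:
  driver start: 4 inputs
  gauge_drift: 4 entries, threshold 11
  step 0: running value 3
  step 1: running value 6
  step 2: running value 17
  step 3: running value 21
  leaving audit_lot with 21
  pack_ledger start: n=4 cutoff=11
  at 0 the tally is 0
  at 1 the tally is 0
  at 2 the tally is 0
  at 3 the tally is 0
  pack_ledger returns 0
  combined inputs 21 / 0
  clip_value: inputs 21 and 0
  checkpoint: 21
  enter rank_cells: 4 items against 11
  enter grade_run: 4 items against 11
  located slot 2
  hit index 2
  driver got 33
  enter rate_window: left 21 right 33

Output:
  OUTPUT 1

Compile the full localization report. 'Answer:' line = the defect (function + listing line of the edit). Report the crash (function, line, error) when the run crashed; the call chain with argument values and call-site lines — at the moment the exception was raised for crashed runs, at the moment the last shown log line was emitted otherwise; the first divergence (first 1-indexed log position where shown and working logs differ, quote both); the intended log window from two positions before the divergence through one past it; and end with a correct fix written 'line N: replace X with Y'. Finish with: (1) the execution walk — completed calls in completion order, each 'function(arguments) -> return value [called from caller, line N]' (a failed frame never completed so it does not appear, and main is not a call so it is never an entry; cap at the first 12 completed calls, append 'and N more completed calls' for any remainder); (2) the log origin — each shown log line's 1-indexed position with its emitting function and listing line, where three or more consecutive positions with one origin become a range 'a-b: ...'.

Answer: the defect is in rate_window at line 52.
Core observation: No log line changed; the fault shows up purely in the output.
Call chain: main -> rate_window(21, 33) (called at line 63).
First divergence: there is none — every log position agrees.
Execution walk:
  audit_lot([3, 3, 11, 4]) -> 21  [called from gauge_drift, line 30]
  pack_ledger([3, 3, 11, 4], 11) -> 0  [called from gauge_drift, line 31]
  clip_value(21, 0) -> 21  [called from gauge_drift, line 33]
  gauge_drift([3, 3, 11, 4], 11) -> 21  [called from main, line 59]
  grade_run([3, 3, 11, 4], 11) -> 2  [called from rank_cells, line 44]
  rank_cells([3, 3, 11, 4], 11) -> 33  [called from main, line 61]
  rate_window(21, 33) -> 1  [called from main, line 63]
Log line origins:
  1: from main, line 58
  2: from gauge_drift, line 29
  3-6: from audit_lot, line 5
  7: from audit_lot, line 6
  8: from pack_ledger, line 10
  9-12: from pack_ledger, line 15
  13: from pack_ledger, line 16
  14: from gauge_drift, line 32
  15: from clip_value, line 20
  16: from main, line 60
  17: from rank_cells, line 43
  18: from grade_run, line 36
  19: from grade_run, line 39
  20: from rank_cells, line 45
  21: from main, line 62
  22: from rate_window, line 50
A correct fix: line 52: replace `limit // limit` with `limit // width`.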